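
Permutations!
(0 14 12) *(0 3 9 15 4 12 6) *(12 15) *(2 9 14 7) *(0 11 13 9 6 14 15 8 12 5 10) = [7, 1, 6, 15, 8, 10, 11, 2, 12, 5, 0, 13, 3, 9, 14, 4] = (0 7 2 6 11 13 9 5 10)(3 15 4 8 12)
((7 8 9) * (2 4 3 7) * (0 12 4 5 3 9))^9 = ((0 12 4 9 2 5 3 7 8))^9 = (12)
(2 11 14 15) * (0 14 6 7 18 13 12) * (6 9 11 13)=(0 14 15 2 13 12)(6 7 18)(9 11)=[14, 1, 13, 3, 4, 5, 7, 18, 8, 11, 10, 9, 0, 12, 15, 2, 16, 17, 6]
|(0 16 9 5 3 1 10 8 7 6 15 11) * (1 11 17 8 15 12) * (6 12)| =42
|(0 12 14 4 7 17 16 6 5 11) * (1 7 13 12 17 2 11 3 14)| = 14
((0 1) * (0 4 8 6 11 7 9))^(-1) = (0 9 7 11 6 8 4 1) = ((0 1 4 8 6 11 7 9))^(-1)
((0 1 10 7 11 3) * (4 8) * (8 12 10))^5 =((0 1 8 4 12 10 7 11 3))^5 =(0 10 1 7 8 11 4 3 12)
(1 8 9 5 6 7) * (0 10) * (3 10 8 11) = (0 8 9 5 6 7 1 11 3 10) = [8, 11, 2, 10, 4, 6, 7, 1, 9, 5, 0, 3]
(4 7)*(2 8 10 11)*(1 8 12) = (1 8 10 11 2 12)(4 7) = [0, 8, 12, 3, 7, 5, 6, 4, 10, 9, 11, 2, 1]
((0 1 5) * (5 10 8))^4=(0 5 8 10 1)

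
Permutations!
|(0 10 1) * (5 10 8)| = 5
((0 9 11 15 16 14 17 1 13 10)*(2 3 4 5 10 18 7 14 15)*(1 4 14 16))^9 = ((0 9 11 2 3 14 17 4 5 10)(1 13 18 7 16 15))^9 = (0 10 5 4 17 14 3 2 11 9)(1 7)(13 16)(15 18)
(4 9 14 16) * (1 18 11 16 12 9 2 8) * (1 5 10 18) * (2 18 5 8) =(4 18 11 16)(5 10)(9 14 12) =[0, 1, 2, 3, 18, 10, 6, 7, 8, 14, 5, 16, 9, 13, 12, 15, 4, 17, 11]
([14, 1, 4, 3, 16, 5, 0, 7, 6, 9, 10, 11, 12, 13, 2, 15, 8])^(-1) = [6, 1, 14, 3, 2, 5, 8, 7, 16, 9, 10, 11, 12, 13, 0, 15, 4]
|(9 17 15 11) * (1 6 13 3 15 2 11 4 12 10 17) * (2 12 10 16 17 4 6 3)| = |(1 3 15 6 13 2 11 9)(4 10)(12 16 17)| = 24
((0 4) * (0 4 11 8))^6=(11)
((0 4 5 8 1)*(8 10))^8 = ((0 4 5 10 8 1))^8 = (0 5 8)(1 4 10)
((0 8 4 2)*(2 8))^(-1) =((0 2)(4 8))^(-1) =(0 2)(4 8)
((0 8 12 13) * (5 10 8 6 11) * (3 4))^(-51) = (0 8 11 13 10 6 12 5)(3 4)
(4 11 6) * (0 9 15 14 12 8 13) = (0 9 15 14 12 8 13)(4 11 6) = [9, 1, 2, 3, 11, 5, 4, 7, 13, 15, 10, 6, 8, 0, 12, 14]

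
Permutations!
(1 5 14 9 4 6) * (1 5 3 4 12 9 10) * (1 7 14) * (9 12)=(1 3 4 6 5)(7 14 10)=[0, 3, 2, 4, 6, 1, 5, 14, 8, 9, 7, 11, 12, 13, 10]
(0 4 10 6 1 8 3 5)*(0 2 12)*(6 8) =(0 4 10 8 3 5 2 12)(1 6) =[4, 6, 12, 5, 10, 2, 1, 7, 3, 9, 8, 11, 0]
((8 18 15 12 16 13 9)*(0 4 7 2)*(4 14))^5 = (8 13 12 18 9 16 15) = ((0 14 4 7 2)(8 18 15 12 16 13 9))^5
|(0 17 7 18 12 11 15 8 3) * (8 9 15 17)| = |(0 8 3)(7 18 12 11 17)(9 15)| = 30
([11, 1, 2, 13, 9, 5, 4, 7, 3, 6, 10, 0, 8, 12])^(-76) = (13)(4 6 9)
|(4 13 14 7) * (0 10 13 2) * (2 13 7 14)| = |(14)(0 10 7 4 13 2)| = 6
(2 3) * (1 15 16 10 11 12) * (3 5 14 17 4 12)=(1 15 16 10 11 3 2 5 14 17 4 12)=[0, 15, 5, 2, 12, 14, 6, 7, 8, 9, 11, 3, 1, 13, 17, 16, 10, 4]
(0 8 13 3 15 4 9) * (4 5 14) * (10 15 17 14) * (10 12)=[8, 1, 2, 17, 9, 12, 6, 7, 13, 0, 15, 11, 10, 3, 4, 5, 16, 14]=(0 8 13 3 17 14 4 9)(5 12 10 15)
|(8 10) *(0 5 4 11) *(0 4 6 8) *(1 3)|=10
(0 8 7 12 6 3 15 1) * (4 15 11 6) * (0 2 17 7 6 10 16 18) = (0 8 6 3 11 10 16 18)(1 2 17 7 12 4 15) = [8, 2, 17, 11, 15, 5, 3, 12, 6, 9, 16, 10, 4, 13, 14, 1, 18, 7, 0]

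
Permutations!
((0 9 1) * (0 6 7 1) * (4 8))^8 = (9)(1 7 6)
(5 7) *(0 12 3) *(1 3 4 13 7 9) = [12, 3, 2, 0, 13, 9, 6, 5, 8, 1, 10, 11, 4, 7] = (0 12 4 13 7 5 9 1 3)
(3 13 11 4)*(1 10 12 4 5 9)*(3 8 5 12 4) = (1 10 4 8 5 9)(3 13 11 12) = [0, 10, 2, 13, 8, 9, 6, 7, 5, 1, 4, 12, 3, 11]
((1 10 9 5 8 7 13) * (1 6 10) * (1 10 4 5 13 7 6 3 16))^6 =(16)(4 8)(5 6) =((1 10 9 13 3 16)(4 5 8 6))^6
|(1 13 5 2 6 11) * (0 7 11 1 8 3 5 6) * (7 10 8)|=6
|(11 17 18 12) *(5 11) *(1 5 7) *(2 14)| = 14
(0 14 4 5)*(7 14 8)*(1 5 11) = (0 8 7 14 4 11 1 5) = [8, 5, 2, 3, 11, 0, 6, 14, 7, 9, 10, 1, 12, 13, 4]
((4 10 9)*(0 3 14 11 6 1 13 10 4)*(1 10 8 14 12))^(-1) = ((0 3 12 1 13 8 14 11 6 10 9))^(-1) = (0 9 10 6 11 14 8 13 1 12 3)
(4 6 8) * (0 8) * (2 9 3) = [8, 1, 9, 2, 6, 5, 0, 7, 4, 3] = (0 8 4 6)(2 9 3)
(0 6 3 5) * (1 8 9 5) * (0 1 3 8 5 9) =[6, 5, 2, 3, 4, 1, 8, 7, 0, 9] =(9)(0 6 8)(1 5)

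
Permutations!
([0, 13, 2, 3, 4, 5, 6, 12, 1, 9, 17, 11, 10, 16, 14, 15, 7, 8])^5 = (1 10 16 8 12 13 17 7)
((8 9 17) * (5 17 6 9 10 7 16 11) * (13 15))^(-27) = (5 17 8 10 7 16 11)(6 9)(13 15)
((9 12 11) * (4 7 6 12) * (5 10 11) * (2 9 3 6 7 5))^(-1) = (2 12 6 3 11 10 5 4 9)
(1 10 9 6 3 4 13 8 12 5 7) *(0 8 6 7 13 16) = (0 8 12 5 13 6 3 4 16)(1 10 9 7) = [8, 10, 2, 4, 16, 13, 3, 1, 12, 7, 9, 11, 5, 6, 14, 15, 0]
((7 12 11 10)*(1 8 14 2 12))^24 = (14)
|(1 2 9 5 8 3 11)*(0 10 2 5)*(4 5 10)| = 10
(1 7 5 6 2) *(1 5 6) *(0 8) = [8, 7, 5, 3, 4, 1, 2, 6, 0] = (0 8)(1 7 6 2 5)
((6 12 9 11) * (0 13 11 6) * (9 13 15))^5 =(0 13 6 15 11 12 9) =((0 15 9 6 12 13 11))^5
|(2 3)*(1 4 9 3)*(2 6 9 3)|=6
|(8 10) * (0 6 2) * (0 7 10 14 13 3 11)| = 10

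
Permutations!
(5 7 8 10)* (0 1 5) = (0 1 5 7 8 10) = [1, 5, 2, 3, 4, 7, 6, 8, 10, 9, 0]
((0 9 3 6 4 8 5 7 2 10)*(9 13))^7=((0 13 9 3 6 4 8 5 7 2 10))^7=(0 5 3 10 8 9 2 4 13 7 6)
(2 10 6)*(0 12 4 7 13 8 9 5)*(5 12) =(0 5)(2 10 6)(4 7 13 8 9 12) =[5, 1, 10, 3, 7, 0, 2, 13, 9, 12, 6, 11, 4, 8]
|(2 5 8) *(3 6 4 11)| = 12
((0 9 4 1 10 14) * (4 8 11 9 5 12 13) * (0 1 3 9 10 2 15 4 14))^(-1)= (0 10 11 8 9 3 4 15 2 1 14 13 12 5)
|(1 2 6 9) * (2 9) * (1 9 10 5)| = |(1 10 5)(2 6)| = 6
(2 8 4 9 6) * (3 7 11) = (2 8 4 9 6)(3 7 11) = [0, 1, 8, 7, 9, 5, 2, 11, 4, 6, 10, 3]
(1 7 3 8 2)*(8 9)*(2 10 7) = (1 2)(3 9 8 10 7) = [0, 2, 1, 9, 4, 5, 6, 3, 10, 8, 7]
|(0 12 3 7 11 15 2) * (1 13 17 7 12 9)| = 18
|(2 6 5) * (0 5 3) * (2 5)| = 4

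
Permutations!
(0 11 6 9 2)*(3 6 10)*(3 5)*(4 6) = (0 11 10 5 3 4 6 9 2) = [11, 1, 0, 4, 6, 3, 9, 7, 8, 2, 5, 10]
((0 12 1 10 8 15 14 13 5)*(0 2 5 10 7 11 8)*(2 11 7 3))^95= ((0 12 1 3 2 5 11 8 15 14 13 10))^95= (0 10 13 14 15 8 11 5 2 3 1 12)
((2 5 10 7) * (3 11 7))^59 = (2 7 11 3 10 5)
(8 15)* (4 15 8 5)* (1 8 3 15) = (1 8 3 15 5 4) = [0, 8, 2, 15, 1, 4, 6, 7, 3, 9, 10, 11, 12, 13, 14, 5]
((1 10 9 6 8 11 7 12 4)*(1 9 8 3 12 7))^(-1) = ((1 10 8 11)(3 12 4 9 6))^(-1) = (1 11 8 10)(3 6 9 4 12)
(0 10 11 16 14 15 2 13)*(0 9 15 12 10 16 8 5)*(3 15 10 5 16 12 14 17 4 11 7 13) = (0 12 5)(2 3 15)(4 11 8 16 17)(7 13 9 10) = [12, 1, 3, 15, 11, 0, 6, 13, 16, 10, 7, 8, 5, 9, 14, 2, 17, 4]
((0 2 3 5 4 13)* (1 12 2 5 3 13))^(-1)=(0 13 2 12 1 4 5)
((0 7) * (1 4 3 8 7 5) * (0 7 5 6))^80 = ((0 6)(1 4 3 8 5))^80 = (8)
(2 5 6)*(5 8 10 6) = (2 8 10 6) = [0, 1, 8, 3, 4, 5, 2, 7, 10, 9, 6]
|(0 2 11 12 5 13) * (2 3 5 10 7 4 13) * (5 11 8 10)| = 11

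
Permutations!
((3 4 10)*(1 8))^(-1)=((1 8)(3 4 10))^(-1)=(1 8)(3 10 4)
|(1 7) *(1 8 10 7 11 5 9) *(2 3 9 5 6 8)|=|(1 11 6 8 10 7 2 3 9)|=9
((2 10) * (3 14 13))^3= ((2 10)(3 14 13))^3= (14)(2 10)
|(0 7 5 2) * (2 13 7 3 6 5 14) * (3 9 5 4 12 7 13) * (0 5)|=8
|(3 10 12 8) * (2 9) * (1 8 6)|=|(1 8 3 10 12 6)(2 9)|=6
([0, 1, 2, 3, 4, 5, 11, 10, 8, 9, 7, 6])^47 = [0, 1, 2, 3, 4, 5, 11, 10, 8, 9, 7, 6]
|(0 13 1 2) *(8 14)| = 4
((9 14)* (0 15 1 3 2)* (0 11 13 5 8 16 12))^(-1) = (0 12 16 8 5 13 11 2 3 1 15)(9 14)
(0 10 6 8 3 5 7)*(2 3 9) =(0 10 6 8 9 2 3 5 7) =[10, 1, 3, 5, 4, 7, 8, 0, 9, 2, 6]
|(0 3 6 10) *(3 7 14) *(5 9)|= 6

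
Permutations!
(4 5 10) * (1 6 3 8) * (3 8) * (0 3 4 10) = (10)(0 3 4 5)(1 6 8) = [3, 6, 2, 4, 5, 0, 8, 7, 1, 9, 10]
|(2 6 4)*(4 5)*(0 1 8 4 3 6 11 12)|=|(0 1 8 4 2 11 12)(3 6 5)|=21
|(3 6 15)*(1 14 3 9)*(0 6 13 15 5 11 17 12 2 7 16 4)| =|(0 6 5 11 17 12 2 7 16 4)(1 14 3 13 15 9)| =30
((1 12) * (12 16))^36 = ((1 16 12))^36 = (16)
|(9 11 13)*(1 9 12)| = 5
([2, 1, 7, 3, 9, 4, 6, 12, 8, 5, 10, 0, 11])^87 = (0 7 11 2 12)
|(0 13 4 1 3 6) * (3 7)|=7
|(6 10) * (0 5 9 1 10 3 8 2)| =|(0 5 9 1 10 6 3 8 2)| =9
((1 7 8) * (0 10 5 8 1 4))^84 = ((0 10 5 8 4)(1 7))^84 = (0 4 8 5 10)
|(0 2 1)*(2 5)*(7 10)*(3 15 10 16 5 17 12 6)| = |(0 17 12 6 3 15 10 7 16 5 2 1)| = 12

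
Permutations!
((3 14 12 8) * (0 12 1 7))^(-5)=((0 12 8 3 14 1 7))^(-5)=(0 8 14 7 12 3 1)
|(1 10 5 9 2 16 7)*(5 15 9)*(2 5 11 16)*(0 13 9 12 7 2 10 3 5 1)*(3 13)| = 30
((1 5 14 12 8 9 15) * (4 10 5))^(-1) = ((1 4 10 5 14 12 8 9 15))^(-1) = (1 15 9 8 12 14 5 10 4)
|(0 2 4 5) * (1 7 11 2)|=7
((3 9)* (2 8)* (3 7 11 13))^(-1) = ((2 8)(3 9 7 11 13))^(-1) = (2 8)(3 13 11 7 9)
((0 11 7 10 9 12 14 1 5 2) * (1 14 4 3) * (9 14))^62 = (0 7 14 12 3 5)(1 2 11 10 9 4)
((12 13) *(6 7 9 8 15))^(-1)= (6 15 8 9 7)(12 13)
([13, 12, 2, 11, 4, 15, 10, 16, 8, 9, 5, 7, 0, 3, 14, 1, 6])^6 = (0 6)(1 7)(3 5)(10 13)(11 15)(12 16)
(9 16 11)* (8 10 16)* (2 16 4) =(2 16 11 9 8 10 4) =[0, 1, 16, 3, 2, 5, 6, 7, 10, 8, 4, 9, 12, 13, 14, 15, 11]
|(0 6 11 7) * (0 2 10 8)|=7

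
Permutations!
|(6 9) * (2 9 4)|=|(2 9 6 4)|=4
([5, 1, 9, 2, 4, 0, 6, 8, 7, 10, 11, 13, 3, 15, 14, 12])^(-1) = [5, 1, 3, 12, 4, 0, 6, 8, 7, 2, 9, 10, 15, 11, 14, 13]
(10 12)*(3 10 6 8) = (3 10 12 6 8) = [0, 1, 2, 10, 4, 5, 8, 7, 3, 9, 12, 11, 6]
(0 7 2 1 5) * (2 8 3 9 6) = (0 7 8 3 9 6 2 1 5) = [7, 5, 1, 9, 4, 0, 2, 8, 3, 6]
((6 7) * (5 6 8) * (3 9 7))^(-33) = (3 8)(5 9)(6 7)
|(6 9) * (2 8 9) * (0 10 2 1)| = |(0 10 2 8 9 6 1)| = 7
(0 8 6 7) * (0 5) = (0 8 6 7 5) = [8, 1, 2, 3, 4, 0, 7, 5, 6]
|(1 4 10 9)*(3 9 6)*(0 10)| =|(0 10 6 3 9 1 4)| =7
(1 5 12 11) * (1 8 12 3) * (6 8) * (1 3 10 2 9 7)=(1 5 10 2 9 7)(6 8 12 11)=[0, 5, 9, 3, 4, 10, 8, 1, 12, 7, 2, 6, 11]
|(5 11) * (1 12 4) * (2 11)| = 3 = |(1 12 4)(2 11 5)|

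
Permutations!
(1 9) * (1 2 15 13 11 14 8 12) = [0, 9, 15, 3, 4, 5, 6, 7, 12, 2, 10, 14, 1, 11, 8, 13] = (1 9 2 15 13 11 14 8 12)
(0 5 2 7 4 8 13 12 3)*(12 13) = [5, 1, 7, 0, 8, 2, 6, 4, 12, 9, 10, 11, 3, 13] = (13)(0 5 2 7 4 8 12 3)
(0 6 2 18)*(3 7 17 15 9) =[6, 1, 18, 7, 4, 5, 2, 17, 8, 3, 10, 11, 12, 13, 14, 9, 16, 15, 0] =(0 6 2 18)(3 7 17 15 9)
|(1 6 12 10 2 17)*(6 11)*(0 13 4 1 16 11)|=|(0 13 4 1)(2 17 16 11 6 12 10)|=28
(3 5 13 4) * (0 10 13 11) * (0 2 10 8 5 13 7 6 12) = (0 8 5 11 2 10 7 6 12)(3 13 4) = [8, 1, 10, 13, 3, 11, 12, 6, 5, 9, 7, 2, 0, 4]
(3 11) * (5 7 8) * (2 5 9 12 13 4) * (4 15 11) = [0, 1, 5, 4, 2, 7, 6, 8, 9, 12, 10, 3, 13, 15, 14, 11] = (2 5 7 8 9 12 13 15 11 3 4)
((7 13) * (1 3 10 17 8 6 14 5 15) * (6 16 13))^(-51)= ((1 3 10 17 8 16 13 7 6 14 5 15))^(-51)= (1 14 13 17)(3 5 7 8)(6 16 10 15)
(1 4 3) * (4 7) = (1 7 4 3) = [0, 7, 2, 1, 3, 5, 6, 4]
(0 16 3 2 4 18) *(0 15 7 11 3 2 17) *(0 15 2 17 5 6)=(0 16 17 15 7 11 3 5 6)(2 4 18)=[16, 1, 4, 5, 18, 6, 0, 11, 8, 9, 10, 3, 12, 13, 14, 7, 17, 15, 2]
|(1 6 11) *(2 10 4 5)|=12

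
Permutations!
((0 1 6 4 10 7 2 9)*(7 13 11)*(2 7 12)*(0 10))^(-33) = ((0 1 6 4)(2 9 10 13 11 12))^(-33) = (0 4 6 1)(2 13)(9 11)(10 12)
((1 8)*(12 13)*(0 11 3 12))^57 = (0 3 13 11 12)(1 8)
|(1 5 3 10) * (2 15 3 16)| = |(1 5 16 2 15 3 10)| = 7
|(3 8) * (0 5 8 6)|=|(0 5 8 3 6)|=5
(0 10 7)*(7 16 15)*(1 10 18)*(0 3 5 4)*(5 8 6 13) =(0 18 1 10 16 15 7 3 8 6 13 5 4) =[18, 10, 2, 8, 0, 4, 13, 3, 6, 9, 16, 11, 12, 5, 14, 7, 15, 17, 1]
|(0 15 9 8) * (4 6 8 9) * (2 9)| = 10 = |(0 15 4 6 8)(2 9)|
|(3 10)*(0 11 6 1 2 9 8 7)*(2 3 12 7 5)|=8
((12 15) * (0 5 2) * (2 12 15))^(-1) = ((15)(0 5 12 2))^(-1) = (15)(0 2 12 5)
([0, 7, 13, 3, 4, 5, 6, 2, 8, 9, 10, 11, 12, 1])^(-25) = (1 13 2 7)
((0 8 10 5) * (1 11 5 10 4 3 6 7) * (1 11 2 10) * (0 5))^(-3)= (0 6 8 7 4 11 3)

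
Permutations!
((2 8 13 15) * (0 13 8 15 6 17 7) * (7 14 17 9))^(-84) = ((0 13 6 9 7)(2 15)(14 17))^(-84) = (17)(0 13 6 9 7)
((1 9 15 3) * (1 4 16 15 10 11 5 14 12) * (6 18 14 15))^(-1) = ((1 9 10 11 5 15 3 4 16 6 18 14 12))^(-1) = (1 12 14 18 6 16 4 3 15 5 11 10 9)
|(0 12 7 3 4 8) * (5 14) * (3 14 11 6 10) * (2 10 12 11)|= 12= |(0 11 6 12 7 14 5 2 10 3 4 8)|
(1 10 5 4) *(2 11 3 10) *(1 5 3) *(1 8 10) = [0, 2, 11, 1, 5, 4, 6, 7, 10, 9, 3, 8] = (1 2 11 8 10 3)(4 5)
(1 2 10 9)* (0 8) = [8, 2, 10, 3, 4, 5, 6, 7, 0, 1, 9] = (0 8)(1 2 10 9)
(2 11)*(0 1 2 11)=[1, 2, 0, 3, 4, 5, 6, 7, 8, 9, 10, 11]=(11)(0 1 2)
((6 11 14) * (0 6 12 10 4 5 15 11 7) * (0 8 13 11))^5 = (0 11 5 8 10 6 14 15 13 4 7 12)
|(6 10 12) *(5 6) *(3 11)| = |(3 11)(5 6 10 12)| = 4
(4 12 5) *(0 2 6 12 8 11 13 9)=(0 2 6 12 5 4 8 11 13 9)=[2, 1, 6, 3, 8, 4, 12, 7, 11, 0, 10, 13, 5, 9]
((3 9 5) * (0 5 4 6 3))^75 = ((0 5)(3 9 4 6))^75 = (0 5)(3 6 4 9)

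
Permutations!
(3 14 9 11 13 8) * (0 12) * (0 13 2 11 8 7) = [12, 1, 11, 14, 4, 5, 6, 0, 3, 8, 10, 2, 13, 7, 9] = (0 12 13 7)(2 11)(3 14 9 8)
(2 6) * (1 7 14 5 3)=(1 7 14 5 3)(2 6)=[0, 7, 6, 1, 4, 3, 2, 14, 8, 9, 10, 11, 12, 13, 5]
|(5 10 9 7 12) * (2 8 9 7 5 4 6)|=|(2 8 9 5 10 7 12 4 6)|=9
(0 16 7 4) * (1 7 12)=(0 16 12 1 7 4)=[16, 7, 2, 3, 0, 5, 6, 4, 8, 9, 10, 11, 1, 13, 14, 15, 12]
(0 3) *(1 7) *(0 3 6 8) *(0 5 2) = (0 6 8 5 2)(1 7) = [6, 7, 0, 3, 4, 2, 8, 1, 5]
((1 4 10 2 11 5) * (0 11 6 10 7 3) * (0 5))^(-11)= ((0 11)(1 4 7 3 5)(2 6 10))^(-11)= (0 11)(1 5 3 7 4)(2 6 10)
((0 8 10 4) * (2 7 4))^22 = ((0 8 10 2 7 4))^22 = (0 7 10)(2 8 4)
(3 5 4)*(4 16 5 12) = (3 12 4)(5 16) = [0, 1, 2, 12, 3, 16, 6, 7, 8, 9, 10, 11, 4, 13, 14, 15, 5]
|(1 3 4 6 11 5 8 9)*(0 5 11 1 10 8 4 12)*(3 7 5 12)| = |(0 12)(1 7 5 4 6)(8 9 10)| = 30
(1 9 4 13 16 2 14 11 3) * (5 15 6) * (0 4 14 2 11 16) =(0 4 13)(1 9 14 16 11 3)(5 15 6) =[4, 9, 2, 1, 13, 15, 5, 7, 8, 14, 10, 3, 12, 0, 16, 6, 11]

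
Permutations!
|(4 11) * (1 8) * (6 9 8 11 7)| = 7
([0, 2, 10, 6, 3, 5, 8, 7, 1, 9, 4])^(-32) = [0, 4, 3, 1, 8, 5, 2, 7, 10, 9, 6]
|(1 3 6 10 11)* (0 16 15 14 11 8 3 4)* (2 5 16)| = 36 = |(0 2 5 16 15 14 11 1 4)(3 6 10 8)|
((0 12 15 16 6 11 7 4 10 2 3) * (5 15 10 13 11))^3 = ((0 12 10 2 3)(4 13 11 7)(5 15 16 6))^3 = (0 2 12 3 10)(4 7 11 13)(5 6 16 15)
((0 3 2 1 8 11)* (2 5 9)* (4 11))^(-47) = ((0 3 5 9 2 1 8 4 11))^(-47) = (0 4 1 9 3 11 8 2 5)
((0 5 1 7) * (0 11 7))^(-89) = (0 5 1)(7 11)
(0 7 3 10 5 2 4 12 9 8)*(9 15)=[7, 1, 4, 10, 12, 2, 6, 3, 0, 8, 5, 11, 15, 13, 14, 9]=(0 7 3 10 5 2 4 12 15 9 8)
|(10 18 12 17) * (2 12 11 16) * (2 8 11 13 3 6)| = |(2 12 17 10 18 13 3 6)(8 11 16)| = 24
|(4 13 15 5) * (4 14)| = |(4 13 15 5 14)| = 5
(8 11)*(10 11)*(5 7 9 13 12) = (5 7 9 13 12)(8 10 11) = [0, 1, 2, 3, 4, 7, 6, 9, 10, 13, 11, 8, 5, 12]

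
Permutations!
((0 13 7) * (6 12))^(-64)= (0 7 13)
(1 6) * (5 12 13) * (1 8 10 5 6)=(5 12 13 6 8 10)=[0, 1, 2, 3, 4, 12, 8, 7, 10, 9, 5, 11, 13, 6]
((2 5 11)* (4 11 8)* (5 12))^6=(12)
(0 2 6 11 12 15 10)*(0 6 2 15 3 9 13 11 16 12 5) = (0 15 10 6 16 12 3 9 13 11 5) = [15, 1, 2, 9, 4, 0, 16, 7, 8, 13, 6, 5, 3, 11, 14, 10, 12]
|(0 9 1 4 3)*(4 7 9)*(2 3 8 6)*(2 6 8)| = |(0 4 2 3)(1 7 9)| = 12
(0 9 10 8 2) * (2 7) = (0 9 10 8 7 2) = [9, 1, 0, 3, 4, 5, 6, 2, 7, 10, 8]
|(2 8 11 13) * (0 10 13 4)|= |(0 10 13 2 8 11 4)|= 7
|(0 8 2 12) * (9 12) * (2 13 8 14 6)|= 6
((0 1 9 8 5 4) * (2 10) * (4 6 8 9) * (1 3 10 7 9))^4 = ((0 3 10 2 7 9 1 4)(5 6 8))^4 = (0 7)(1 10)(2 4)(3 9)(5 6 8)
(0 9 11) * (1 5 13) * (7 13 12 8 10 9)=(0 7 13 1 5 12 8 10 9 11)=[7, 5, 2, 3, 4, 12, 6, 13, 10, 11, 9, 0, 8, 1]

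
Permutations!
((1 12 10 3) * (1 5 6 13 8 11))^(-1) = (1 11 8 13 6 5 3 10 12)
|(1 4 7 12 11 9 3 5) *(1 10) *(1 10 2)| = 9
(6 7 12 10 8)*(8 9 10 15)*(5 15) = (5 15 8 6 7 12)(9 10) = [0, 1, 2, 3, 4, 15, 7, 12, 6, 10, 9, 11, 5, 13, 14, 8]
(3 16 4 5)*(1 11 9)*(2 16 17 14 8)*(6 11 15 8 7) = (1 15 8 2 16 4 5 3 17 14 7 6 11 9) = [0, 15, 16, 17, 5, 3, 11, 6, 2, 1, 10, 9, 12, 13, 7, 8, 4, 14]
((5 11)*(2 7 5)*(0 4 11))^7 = (0 4 11 2 7 5)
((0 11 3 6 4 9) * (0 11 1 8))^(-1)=(0 8 1)(3 11 9 4 6)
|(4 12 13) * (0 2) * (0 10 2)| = 6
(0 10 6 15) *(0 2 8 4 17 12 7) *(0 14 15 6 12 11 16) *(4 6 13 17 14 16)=(0 10 12 7 16)(2 8 6 13 17 11 4 14 15)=[10, 1, 8, 3, 14, 5, 13, 16, 6, 9, 12, 4, 7, 17, 15, 2, 0, 11]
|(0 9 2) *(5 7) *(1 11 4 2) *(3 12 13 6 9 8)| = 22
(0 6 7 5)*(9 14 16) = (0 6 7 5)(9 14 16) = [6, 1, 2, 3, 4, 0, 7, 5, 8, 14, 10, 11, 12, 13, 16, 15, 9]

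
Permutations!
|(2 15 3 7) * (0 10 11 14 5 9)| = 12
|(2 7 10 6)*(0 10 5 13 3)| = 8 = |(0 10 6 2 7 5 13 3)|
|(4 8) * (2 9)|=|(2 9)(4 8)|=2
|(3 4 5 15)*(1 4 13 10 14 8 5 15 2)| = 10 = |(1 4 15 3 13 10 14 8 5 2)|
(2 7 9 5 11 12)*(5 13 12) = (2 7 9 13 12)(5 11) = [0, 1, 7, 3, 4, 11, 6, 9, 8, 13, 10, 5, 2, 12]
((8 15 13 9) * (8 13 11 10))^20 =(15)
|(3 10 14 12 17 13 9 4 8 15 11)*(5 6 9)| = 13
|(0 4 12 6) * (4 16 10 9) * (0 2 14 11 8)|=|(0 16 10 9 4 12 6 2 14 11 8)|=11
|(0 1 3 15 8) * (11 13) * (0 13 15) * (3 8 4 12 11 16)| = 12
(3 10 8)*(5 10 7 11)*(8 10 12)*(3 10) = (3 7 11 5 12 8 10) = [0, 1, 2, 7, 4, 12, 6, 11, 10, 9, 3, 5, 8]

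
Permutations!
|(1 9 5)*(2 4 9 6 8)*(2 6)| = 10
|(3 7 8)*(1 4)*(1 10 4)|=|(3 7 8)(4 10)|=6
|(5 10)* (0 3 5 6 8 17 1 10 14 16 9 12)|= 35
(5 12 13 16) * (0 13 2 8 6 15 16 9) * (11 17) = (0 13 9)(2 8 6 15 16 5 12)(11 17) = [13, 1, 8, 3, 4, 12, 15, 7, 6, 0, 10, 17, 2, 9, 14, 16, 5, 11]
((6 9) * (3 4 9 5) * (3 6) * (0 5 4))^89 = (0 3 9 4 6 5)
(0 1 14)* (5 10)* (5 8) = [1, 14, 2, 3, 4, 10, 6, 7, 5, 9, 8, 11, 12, 13, 0] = (0 1 14)(5 10 8)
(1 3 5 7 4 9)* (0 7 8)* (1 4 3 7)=(0 1 7 3 5 8)(4 9)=[1, 7, 2, 5, 9, 8, 6, 3, 0, 4]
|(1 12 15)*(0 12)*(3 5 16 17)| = |(0 12 15 1)(3 5 16 17)| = 4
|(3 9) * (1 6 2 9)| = 5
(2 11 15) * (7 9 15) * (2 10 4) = [0, 1, 11, 3, 2, 5, 6, 9, 8, 15, 4, 7, 12, 13, 14, 10] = (2 11 7 9 15 10 4)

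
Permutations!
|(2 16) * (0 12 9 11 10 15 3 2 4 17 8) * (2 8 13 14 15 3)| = |(0 12 9 11 10 3 8)(2 16 4 17 13 14 15)| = 7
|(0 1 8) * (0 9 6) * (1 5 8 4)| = 10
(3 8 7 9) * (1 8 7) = (1 8)(3 7 9) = [0, 8, 2, 7, 4, 5, 6, 9, 1, 3]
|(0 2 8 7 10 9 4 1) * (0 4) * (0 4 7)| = |(0 2 8)(1 7 10 9 4)| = 15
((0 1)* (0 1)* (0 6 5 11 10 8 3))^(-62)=((0 6 5 11 10 8 3))^(-62)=(0 6 5 11 10 8 3)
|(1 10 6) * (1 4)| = |(1 10 6 4)| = 4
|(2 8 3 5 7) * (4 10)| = |(2 8 3 5 7)(4 10)| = 10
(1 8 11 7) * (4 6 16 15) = (1 8 11 7)(4 6 16 15) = [0, 8, 2, 3, 6, 5, 16, 1, 11, 9, 10, 7, 12, 13, 14, 4, 15]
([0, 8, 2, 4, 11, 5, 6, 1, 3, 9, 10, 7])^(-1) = (1 7 11 4 3 8)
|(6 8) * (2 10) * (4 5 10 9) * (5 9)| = |(2 5 10)(4 9)(6 8)| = 6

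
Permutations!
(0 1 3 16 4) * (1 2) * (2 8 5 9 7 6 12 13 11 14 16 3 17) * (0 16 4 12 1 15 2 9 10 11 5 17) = (0 8 17 9 7 6 1)(2 15)(4 16 12 13 5 10 11 14) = [8, 0, 15, 3, 16, 10, 1, 6, 17, 7, 11, 14, 13, 5, 4, 2, 12, 9]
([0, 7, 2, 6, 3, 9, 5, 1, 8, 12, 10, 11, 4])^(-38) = [0, 1, 2, 12, 9, 3, 4, 7, 8, 6, 10, 11, 5]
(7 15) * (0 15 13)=(0 15 7 13)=[15, 1, 2, 3, 4, 5, 6, 13, 8, 9, 10, 11, 12, 0, 14, 7]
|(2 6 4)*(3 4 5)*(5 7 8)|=|(2 6 7 8 5 3 4)|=7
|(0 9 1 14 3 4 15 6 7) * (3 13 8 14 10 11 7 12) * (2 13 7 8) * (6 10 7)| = 36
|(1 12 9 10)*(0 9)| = |(0 9 10 1 12)| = 5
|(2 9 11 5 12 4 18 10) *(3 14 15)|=|(2 9 11 5 12 4 18 10)(3 14 15)|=24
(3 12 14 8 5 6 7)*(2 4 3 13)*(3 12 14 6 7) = (2 4 12 6 3 14 8 5 7 13) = [0, 1, 4, 14, 12, 7, 3, 13, 5, 9, 10, 11, 6, 2, 8]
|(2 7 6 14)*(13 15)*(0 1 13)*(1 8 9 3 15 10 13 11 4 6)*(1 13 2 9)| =20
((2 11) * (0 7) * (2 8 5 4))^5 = (11)(0 7)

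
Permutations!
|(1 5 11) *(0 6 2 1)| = 6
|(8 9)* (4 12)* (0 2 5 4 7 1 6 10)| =|(0 2 5 4 12 7 1 6 10)(8 9)| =18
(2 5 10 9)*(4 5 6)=(2 6 4 5 10 9)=[0, 1, 6, 3, 5, 10, 4, 7, 8, 2, 9]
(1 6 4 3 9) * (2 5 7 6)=[0, 2, 5, 9, 3, 7, 4, 6, 8, 1]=(1 2 5 7 6 4 3 9)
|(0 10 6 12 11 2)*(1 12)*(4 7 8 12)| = |(0 10 6 1 4 7 8 12 11 2)| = 10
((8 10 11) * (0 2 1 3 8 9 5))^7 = (0 9 10 3 2 5 11 8 1) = ((0 2 1 3 8 10 11 9 5))^7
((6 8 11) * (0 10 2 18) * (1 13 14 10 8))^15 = ((0 8 11 6 1 13 14 10 2 18))^15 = (0 13)(1 18)(2 6)(8 14)(10 11)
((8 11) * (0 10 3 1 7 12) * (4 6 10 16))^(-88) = ((0 16 4 6 10 3 1 7 12)(8 11))^(-88) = (0 4 10 1 12 16 6 3 7)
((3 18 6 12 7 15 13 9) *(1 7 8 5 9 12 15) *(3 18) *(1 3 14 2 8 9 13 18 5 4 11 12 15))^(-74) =((1 7 3 14 2 8 4 11 12 9 5 13 15 18 6))^(-74) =(1 7 3 14 2 8 4 11 12 9 5 13 15 18 6)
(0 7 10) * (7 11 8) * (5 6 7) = (0 11 8 5 6 7 10) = [11, 1, 2, 3, 4, 6, 7, 10, 5, 9, 0, 8]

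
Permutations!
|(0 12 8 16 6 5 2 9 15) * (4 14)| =18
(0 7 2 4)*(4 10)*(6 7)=(0 6 7 2 10 4)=[6, 1, 10, 3, 0, 5, 7, 2, 8, 9, 4]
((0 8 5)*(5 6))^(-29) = (0 5 6 8)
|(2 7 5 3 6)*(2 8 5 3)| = 6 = |(2 7 3 6 8 5)|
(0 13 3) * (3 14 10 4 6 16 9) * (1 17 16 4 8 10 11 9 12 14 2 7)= (0 13 2 7 1 17 16 12 14 11 9 3)(4 6)(8 10)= [13, 17, 7, 0, 6, 5, 4, 1, 10, 3, 8, 9, 14, 2, 11, 15, 12, 16]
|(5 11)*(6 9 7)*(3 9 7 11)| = 4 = |(3 9 11 5)(6 7)|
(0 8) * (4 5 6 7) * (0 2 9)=(0 8 2 9)(4 5 6 7)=[8, 1, 9, 3, 5, 6, 7, 4, 2, 0]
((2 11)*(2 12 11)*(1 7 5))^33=(11 12)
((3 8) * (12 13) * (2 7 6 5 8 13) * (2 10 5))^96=((2 7 6)(3 13 12 10 5 8))^96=(13)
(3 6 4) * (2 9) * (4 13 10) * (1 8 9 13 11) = (1 8 9 2 13 10 4 3 6 11) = [0, 8, 13, 6, 3, 5, 11, 7, 9, 2, 4, 1, 12, 10]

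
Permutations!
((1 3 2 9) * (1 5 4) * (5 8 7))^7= (1 4 5 7 8 9 2 3)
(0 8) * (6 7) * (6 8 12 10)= [12, 1, 2, 3, 4, 5, 7, 8, 0, 9, 6, 11, 10]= (0 12 10 6 7 8)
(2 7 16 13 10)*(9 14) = (2 7 16 13 10)(9 14) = [0, 1, 7, 3, 4, 5, 6, 16, 8, 14, 2, 11, 12, 10, 9, 15, 13]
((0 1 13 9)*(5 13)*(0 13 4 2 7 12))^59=(0 4 12 5 7 1 2)(9 13)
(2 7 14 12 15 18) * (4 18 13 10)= (2 7 14 12 15 13 10 4 18)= [0, 1, 7, 3, 18, 5, 6, 14, 8, 9, 4, 11, 15, 10, 12, 13, 16, 17, 2]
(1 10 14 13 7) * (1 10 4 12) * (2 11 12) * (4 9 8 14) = (1 9 8 14 13 7 10 4 2 11 12) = [0, 9, 11, 3, 2, 5, 6, 10, 14, 8, 4, 12, 1, 7, 13]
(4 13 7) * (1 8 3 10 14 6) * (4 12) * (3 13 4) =(1 8 13 7 12 3 10 14 6) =[0, 8, 2, 10, 4, 5, 1, 12, 13, 9, 14, 11, 3, 7, 6]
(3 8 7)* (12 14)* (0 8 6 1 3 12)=(0 8 7 12 14)(1 3 6)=[8, 3, 2, 6, 4, 5, 1, 12, 7, 9, 10, 11, 14, 13, 0]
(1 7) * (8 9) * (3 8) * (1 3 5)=(1 7 3 8 9 5)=[0, 7, 2, 8, 4, 1, 6, 3, 9, 5]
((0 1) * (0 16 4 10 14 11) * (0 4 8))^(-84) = (16)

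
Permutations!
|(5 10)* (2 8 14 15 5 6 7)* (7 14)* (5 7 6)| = 6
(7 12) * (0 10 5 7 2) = (0 10 5 7 12 2) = [10, 1, 0, 3, 4, 7, 6, 12, 8, 9, 5, 11, 2]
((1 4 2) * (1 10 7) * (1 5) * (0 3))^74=(1 2 7)(4 10 5)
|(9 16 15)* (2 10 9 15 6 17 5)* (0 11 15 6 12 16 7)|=|(0 11 15 6 17 5 2 10 9 7)(12 16)|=10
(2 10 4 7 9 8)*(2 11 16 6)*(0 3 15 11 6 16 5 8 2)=[3, 1, 10, 15, 7, 8, 0, 9, 6, 2, 4, 5, 12, 13, 14, 11, 16]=(16)(0 3 15 11 5 8 6)(2 10 4 7 9)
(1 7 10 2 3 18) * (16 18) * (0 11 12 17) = (0 11 12 17)(1 7 10 2 3 16 18) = [11, 7, 3, 16, 4, 5, 6, 10, 8, 9, 2, 12, 17, 13, 14, 15, 18, 0, 1]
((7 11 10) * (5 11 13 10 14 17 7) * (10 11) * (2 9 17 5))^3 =(2 7 14)(5 9 13)(10 17 11) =((2 9 17 7 13 11 14 5 10))^3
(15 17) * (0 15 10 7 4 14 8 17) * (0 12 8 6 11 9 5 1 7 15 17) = (0 17 10 15 12 8)(1 7 4 14 6 11 9 5) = [17, 7, 2, 3, 14, 1, 11, 4, 0, 5, 15, 9, 8, 13, 6, 12, 16, 10]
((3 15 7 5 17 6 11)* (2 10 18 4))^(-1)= ((2 10 18 4)(3 15 7 5 17 6 11))^(-1)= (2 4 18 10)(3 11 6 17 5 7 15)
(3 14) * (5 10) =(3 14)(5 10) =[0, 1, 2, 14, 4, 10, 6, 7, 8, 9, 5, 11, 12, 13, 3]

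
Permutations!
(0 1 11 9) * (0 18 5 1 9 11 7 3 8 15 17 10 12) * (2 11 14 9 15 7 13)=[15, 13, 11, 8, 4, 1, 6, 3, 7, 18, 12, 14, 0, 2, 9, 17, 16, 10, 5]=(0 15 17 10 12)(1 13 2 11 14 9 18 5)(3 8 7)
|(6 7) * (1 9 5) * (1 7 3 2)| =|(1 9 5 7 6 3 2)| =7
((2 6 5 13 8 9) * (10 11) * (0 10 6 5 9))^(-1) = ((0 10 11 6 9 2 5 13 8))^(-1) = (0 8 13 5 2 9 6 11 10)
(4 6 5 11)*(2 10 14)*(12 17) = (2 10 14)(4 6 5 11)(12 17) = [0, 1, 10, 3, 6, 11, 5, 7, 8, 9, 14, 4, 17, 13, 2, 15, 16, 12]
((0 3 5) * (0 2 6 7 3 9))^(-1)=(0 9)(2 5 3 7 6)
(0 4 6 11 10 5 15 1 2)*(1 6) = [4, 2, 0, 3, 1, 15, 11, 7, 8, 9, 5, 10, 12, 13, 14, 6] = (0 4 1 2)(5 15 6 11 10)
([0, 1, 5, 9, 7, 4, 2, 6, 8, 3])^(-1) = (2 6 7 4 5)(3 9)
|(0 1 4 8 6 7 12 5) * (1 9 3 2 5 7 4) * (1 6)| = 20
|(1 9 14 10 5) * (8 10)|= |(1 9 14 8 10 5)|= 6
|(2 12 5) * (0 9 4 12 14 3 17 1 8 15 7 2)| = |(0 9 4 12 5)(1 8 15 7 2 14 3 17)| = 40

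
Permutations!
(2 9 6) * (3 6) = (2 9 3 6) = [0, 1, 9, 6, 4, 5, 2, 7, 8, 3]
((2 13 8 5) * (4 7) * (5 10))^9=((2 13 8 10 5)(4 7))^9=(2 5 10 8 13)(4 7)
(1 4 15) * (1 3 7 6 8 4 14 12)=[0, 14, 2, 7, 15, 5, 8, 6, 4, 9, 10, 11, 1, 13, 12, 3]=(1 14 12)(3 7 6 8 4 15)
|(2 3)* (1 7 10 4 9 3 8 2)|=|(1 7 10 4 9 3)(2 8)|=6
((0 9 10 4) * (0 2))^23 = ((0 9 10 4 2))^23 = (0 4 9 2 10)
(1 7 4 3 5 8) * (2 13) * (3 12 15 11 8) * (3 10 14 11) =(1 7 4 12 15 3 5 10 14 11 8)(2 13) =[0, 7, 13, 5, 12, 10, 6, 4, 1, 9, 14, 8, 15, 2, 11, 3]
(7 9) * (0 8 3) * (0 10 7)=[8, 1, 2, 10, 4, 5, 6, 9, 3, 0, 7]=(0 8 3 10 7 9)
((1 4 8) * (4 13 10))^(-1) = (1 8 4 10 13)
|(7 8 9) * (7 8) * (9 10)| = |(8 10 9)| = 3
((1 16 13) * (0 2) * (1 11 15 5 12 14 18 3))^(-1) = ((0 2)(1 16 13 11 15 5 12 14 18 3))^(-1) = (0 2)(1 3 18 14 12 5 15 11 13 16)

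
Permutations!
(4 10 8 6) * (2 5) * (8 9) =(2 5)(4 10 9 8 6) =[0, 1, 5, 3, 10, 2, 4, 7, 6, 8, 9]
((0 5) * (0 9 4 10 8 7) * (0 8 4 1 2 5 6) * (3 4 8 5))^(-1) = ((0 6)(1 2 3 4 10 8 7 5 9))^(-1) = (0 6)(1 9 5 7 8 10 4 3 2)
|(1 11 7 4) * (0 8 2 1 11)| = 12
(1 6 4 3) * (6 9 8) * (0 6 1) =(0 6 4 3)(1 9 8) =[6, 9, 2, 0, 3, 5, 4, 7, 1, 8]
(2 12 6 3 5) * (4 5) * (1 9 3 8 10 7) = (1 9 3 4 5 2 12 6 8 10 7) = [0, 9, 12, 4, 5, 2, 8, 1, 10, 3, 7, 11, 6]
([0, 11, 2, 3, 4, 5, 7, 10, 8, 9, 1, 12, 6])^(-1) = [0, 10, 2, 3, 4, 5, 12, 6, 8, 9, 7, 1, 11]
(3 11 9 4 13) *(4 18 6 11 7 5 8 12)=(3 7 5 8 12 4 13)(6 11 9 18)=[0, 1, 2, 7, 13, 8, 11, 5, 12, 18, 10, 9, 4, 3, 14, 15, 16, 17, 6]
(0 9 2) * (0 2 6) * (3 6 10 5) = (0 9 10 5 3 6) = [9, 1, 2, 6, 4, 3, 0, 7, 8, 10, 5]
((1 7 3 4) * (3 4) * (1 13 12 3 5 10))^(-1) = (1 10 5 3 12 13 4 7)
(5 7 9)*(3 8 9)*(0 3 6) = (0 3 8 9 5 7 6) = [3, 1, 2, 8, 4, 7, 0, 6, 9, 5]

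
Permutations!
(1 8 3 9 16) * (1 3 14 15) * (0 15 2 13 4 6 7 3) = [15, 8, 13, 9, 6, 5, 7, 3, 14, 16, 10, 11, 12, 4, 2, 1, 0] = (0 15 1 8 14 2 13 4 6 7 3 9 16)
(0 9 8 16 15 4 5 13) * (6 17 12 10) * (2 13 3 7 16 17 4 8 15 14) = (0 9 15 8 17 12 10 6 4 5 3 7 16 14 2 13) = [9, 1, 13, 7, 5, 3, 4, 16, 17, 15, 6, 11, 10, 0, 2, 8, 14, 12]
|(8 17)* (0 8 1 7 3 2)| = |(0 8 17 1 7 3 2)| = 7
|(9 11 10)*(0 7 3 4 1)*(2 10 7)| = 9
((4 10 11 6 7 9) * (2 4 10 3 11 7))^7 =((2 4 3 11 6)(7 9 10))^7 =(2 3 6 4 11)(7 9 10)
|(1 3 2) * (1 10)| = 4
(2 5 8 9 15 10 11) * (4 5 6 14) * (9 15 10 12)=(2 6 14 4 5 8 15 12 9 10 11)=[0, 1, 6, 3, 5, 8, 14, 7, 15, 10, 11, 2, 9, 13, 4, 12]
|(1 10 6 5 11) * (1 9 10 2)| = 10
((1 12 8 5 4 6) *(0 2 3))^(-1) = (0 3 2)(1 6 4 5 8 12)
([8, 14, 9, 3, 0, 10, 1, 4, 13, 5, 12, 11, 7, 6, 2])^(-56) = (0 10 14 8 12 2 13 7 9 6 4 5 1)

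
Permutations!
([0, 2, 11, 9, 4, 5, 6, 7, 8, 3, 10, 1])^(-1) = (1 11 2)(3 9)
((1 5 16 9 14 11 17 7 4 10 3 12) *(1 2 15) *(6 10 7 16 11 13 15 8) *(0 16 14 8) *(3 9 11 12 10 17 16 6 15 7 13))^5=(0 10 5 17 8 2 3 1 6 9 12 14 15)(4 7 13)(11 16)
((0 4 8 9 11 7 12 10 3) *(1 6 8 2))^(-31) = ((0 4 2 1 6 8 9 11 7 12 10 3))^(-31) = (0 8 10 1 7 4 9 3 6 12 2 11)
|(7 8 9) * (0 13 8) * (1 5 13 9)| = 12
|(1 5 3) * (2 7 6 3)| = 6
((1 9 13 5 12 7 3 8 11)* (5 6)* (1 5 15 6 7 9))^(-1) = (3 7 13 9 12 5 11 8)(6 15)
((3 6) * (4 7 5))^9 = ((3 6)(4 7 5))^9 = (7)(3 6)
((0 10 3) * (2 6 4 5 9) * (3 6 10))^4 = (2 5 6)(4 10 9)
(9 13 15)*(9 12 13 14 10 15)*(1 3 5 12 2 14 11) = (1 3 5 12 13 9 11)(2 14 10 15) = [0, 3, 14, 5, 4, 12, 6, 7, 8, 11, 15, 1, 13, 9, 10, 2]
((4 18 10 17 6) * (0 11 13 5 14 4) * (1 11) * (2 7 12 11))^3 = ((0 1 2 7 12 11 13 5 14 4 18 10 17 6))^3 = (0 7 13 4 17 1 12 5 18 6 2 11 14 10)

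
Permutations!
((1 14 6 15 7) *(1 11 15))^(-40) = (1 6 14)(7 15 11)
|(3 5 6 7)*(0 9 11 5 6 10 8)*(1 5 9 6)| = |(0 6 7 3 1 5 10 8)(9 11)| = 8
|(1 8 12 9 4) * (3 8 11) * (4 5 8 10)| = 20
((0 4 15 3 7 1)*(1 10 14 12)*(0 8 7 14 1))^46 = (0 14 15)(1 7)(3 4 12)(8 10)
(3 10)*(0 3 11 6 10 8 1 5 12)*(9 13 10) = (0 3 8 1 5 12)(6 9 13 10 11) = [3, 5, 2, 8, 4, 12, 9, 7, 1, 13, 11, 6, 0, 10]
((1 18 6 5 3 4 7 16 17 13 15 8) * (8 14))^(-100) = ((1 18 6 5 3 4 7 16 17 13 15 14 8))^(-100) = (1 3 17 8 5 16 14 6 7 15 18 4 13)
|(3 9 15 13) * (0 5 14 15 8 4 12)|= |(0 5 14 15 13 3 9 8 4 12)|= 10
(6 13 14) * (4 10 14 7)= [0, 1, 2, 3, 10, 5, 13, 4, 8, 9, 14, 11, 12, 7, 6]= (4 10 14 6 13 7)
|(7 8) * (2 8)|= |(2 8 7)|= 3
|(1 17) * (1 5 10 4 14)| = 6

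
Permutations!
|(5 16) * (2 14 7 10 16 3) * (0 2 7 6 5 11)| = 10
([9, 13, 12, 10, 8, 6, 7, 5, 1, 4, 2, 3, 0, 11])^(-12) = [12, 8, 10, 11, 9, 5, 6, 7, 4, 0, 3, 13, 2, 1]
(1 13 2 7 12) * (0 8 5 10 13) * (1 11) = (0 8 5 10 13 2 7 12 11 1) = [8, 0, 7, 3, 4, 10, 6, 12, 5, 9, 13, 1, 11, 2]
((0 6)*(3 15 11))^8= (3 11 15)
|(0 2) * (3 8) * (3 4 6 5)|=|(0 2)(3 8 4 6 5)|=10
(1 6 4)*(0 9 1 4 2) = (0 9 1 6 2) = [9, 6, 0, 3, 4, 5, 2, 7, 8, 1]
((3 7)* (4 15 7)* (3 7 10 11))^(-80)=((3 4 15 10 11))^(-80)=(15)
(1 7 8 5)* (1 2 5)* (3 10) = (1 7 8)(2 5)(3 10) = [0, 7, 5, 10, 4, 2, 6, 8, 1, 9, 3]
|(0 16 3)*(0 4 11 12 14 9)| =8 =|(0 16 3 4 11 12 14 9)|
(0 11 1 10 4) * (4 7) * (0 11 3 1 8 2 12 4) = (0 3 1 10 7)(2 12 4 11 8) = [3, 10, 12, 1, 11, 5, 6, 0, 2, 9, 7, 8, 4]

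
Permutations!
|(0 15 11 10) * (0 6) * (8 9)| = 10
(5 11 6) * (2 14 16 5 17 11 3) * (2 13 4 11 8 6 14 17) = (2 17 8 6)(3 13 4 11 14 16 5) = [0, 1, 17, 13, 11, 3, 2, 7, 6, 9, 10, 14, 12, 4, 16, 15, 5, 8]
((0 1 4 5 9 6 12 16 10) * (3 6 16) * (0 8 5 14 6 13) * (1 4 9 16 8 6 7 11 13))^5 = (0 13 11 7 14 4)(1 10 9 6 8 12 5 3 16)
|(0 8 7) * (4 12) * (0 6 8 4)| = 3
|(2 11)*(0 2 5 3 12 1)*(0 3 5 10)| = 12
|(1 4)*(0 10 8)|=6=|(0 10 8)(1 4)|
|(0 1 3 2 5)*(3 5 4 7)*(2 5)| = |(0 1 2 4 7 3 5)| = 7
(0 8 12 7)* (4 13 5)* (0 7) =(0 8 12)(4 13 5) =[8, 1, 2, 3, 13, 4, 6, 7, 12, 9, 10, 11, 0, 5]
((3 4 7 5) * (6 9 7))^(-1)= ((3 4 6 9 7 5))^(-1)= (3 5 7 9 6 4)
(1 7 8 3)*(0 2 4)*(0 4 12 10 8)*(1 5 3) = [2, 7, 12, 5, 4, 3, 6, 0, 1, 9, 8, 11, 10] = (0 2 12 10 8 1 7)(3 5)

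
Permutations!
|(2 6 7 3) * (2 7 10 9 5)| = 10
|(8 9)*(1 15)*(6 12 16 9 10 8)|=|(1 15)(6 12 16 9)(8 10)|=4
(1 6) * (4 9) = [0, 6, 2, 3, 9, 5, 1, 7, 8, 4] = (1 6)(4 9)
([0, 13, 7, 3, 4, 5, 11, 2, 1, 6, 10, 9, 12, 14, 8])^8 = (14)(6 9 11)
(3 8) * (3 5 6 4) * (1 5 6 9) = (1 5 9)(3 8 6 4) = [0, 5, 2, 8, 3, 9, 4, 7, 6, 1]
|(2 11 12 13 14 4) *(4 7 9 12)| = 15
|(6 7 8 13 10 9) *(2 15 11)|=6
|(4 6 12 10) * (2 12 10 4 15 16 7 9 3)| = |(2 12 4 6 10 15 16 7 9 3)| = 10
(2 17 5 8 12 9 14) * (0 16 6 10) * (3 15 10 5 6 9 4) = (0 16 9 14 2 17 6 5 8 12 4 3 15 10) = [16, 1, 17, 15, 3, 8, 5, 7, 12, 14, 0, 11, 4, 13, 2, 10, 9, 6]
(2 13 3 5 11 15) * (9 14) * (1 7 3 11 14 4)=[0, 7, 13, 5, 1, 14, 6, 3, 8, 4, 10, 15, 12, 11, 9, 2]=(1 7 3 5 14 9 4)(2 13 11 15)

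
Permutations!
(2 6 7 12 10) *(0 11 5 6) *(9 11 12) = [12, 1, 0, 3, 4, 6, 7, 9, 8, 11, 2, 5, 10] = (0 12 10 2)(5 6 7 9 11)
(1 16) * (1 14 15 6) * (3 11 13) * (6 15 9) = [0, 16, 2, 11, 4, 5, 1, 7, 8, 6, 10, 13, 12, 3, 9, 15, 14] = (1 16 14 9 6)(3 11 13)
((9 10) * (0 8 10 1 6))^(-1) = (0 6 1 9 10 8)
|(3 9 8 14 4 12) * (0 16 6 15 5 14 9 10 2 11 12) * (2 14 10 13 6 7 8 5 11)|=|(0 16 7 8 9 5 10 14 4)(3 13 6 15 11 12)|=18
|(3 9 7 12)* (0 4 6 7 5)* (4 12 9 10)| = 9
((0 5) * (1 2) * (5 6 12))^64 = ((0 6 12 5)(1 2))^64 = (12)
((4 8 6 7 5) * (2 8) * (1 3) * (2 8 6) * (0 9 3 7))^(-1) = (0 6 2 8 4 5 7 1 3 9)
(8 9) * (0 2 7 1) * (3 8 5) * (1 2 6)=(0 6 1)(2 7)(3 8 9 5)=[6, 0, 7, 8, 4, 3, 1, 2, 9, 5]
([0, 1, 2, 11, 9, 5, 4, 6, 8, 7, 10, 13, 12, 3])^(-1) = [0, 1, 2, 13, 6, 5, 7, 9, 8, 4, 10, 3, 12, 11]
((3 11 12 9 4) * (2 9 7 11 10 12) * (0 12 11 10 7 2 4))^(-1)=(0 9 2 12)(3 4 11 10 7)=((0 12 2 9)(3 7 10 11 4))^(-1)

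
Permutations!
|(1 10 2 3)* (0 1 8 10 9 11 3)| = 8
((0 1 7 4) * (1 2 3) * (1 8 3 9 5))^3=((0 2 9 5 1 7 4)(3 8))^3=(0 5 4 9 7 2 1)(3 8)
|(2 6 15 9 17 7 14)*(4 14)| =8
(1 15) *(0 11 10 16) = (0 11 10 16)(1 15) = [11, 15, 2, 3, 4, 5, 6, 7, 8, 9, 16, 10, 12, 13, 14, 1, 0]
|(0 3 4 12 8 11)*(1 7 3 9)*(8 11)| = 8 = |(0 9 1 7 3 4 12 11)|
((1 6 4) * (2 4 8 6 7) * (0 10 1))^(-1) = (0 4 2 7 1 10)(6 8) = ((0 10 1 7 2 4)(6 8))^(-1)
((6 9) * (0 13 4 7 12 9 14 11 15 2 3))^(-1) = (0 3 2 15 11 14 6 9 12 7 4 13)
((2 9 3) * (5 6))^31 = ((2 9 3)(5 6))^31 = (2 9 3)(5 6)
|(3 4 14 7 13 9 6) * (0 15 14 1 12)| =|(0 15 14 7 13 9 6 3 4 1 12)| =11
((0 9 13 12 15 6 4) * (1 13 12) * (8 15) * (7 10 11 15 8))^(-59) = ((0 9 12 7 10 11 15 6 4)(1 13))^(-59) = (0 10 4 7 6 12 15 9 11)(1 13)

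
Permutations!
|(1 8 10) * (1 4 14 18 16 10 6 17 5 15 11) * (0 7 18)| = |(0 7 18 16 10 4 14)(1 8 6 17 5 15 11)| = 7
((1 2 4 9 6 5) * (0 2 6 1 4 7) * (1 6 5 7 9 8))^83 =(0 6 2 7 9)(1 8 4 5)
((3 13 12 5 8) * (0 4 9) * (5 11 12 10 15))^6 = (15)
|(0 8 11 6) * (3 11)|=|(0 8 3 11 6)|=5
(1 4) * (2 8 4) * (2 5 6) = (1 5 6 2 8 4) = [0, 5, 8, 3, 1, 6, 2, 7, 4]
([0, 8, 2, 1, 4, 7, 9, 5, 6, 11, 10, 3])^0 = [0, 1, 2, 3, 4, 5, 6, 7, 8, 9, 10, 11]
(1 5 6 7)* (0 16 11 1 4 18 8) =(0 16 11 1 5 6 7 4 18 8) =[16, 5, 2, 3, 18, 6, 7, 4, 0, 9, 10, 1, 12, 13, 14, 15, 11, 17, 8]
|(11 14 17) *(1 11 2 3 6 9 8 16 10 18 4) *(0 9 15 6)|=26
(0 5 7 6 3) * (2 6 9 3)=(0 5 7 9 3)(2 6)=[5, 1, 6, 0, 4, 7, 2, 9, 8, 3]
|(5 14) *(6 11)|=|(5 14)(6 11)|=2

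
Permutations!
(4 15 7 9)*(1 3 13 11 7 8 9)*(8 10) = (1 3 13 11 7)(4 15 10 8 9) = [0, 3, 2, 13, 15, 5, 6, 1, 9, 4, 8, 7, 12, 11, 14, 10]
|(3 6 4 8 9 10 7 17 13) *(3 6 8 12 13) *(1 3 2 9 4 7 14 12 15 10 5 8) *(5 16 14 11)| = |(1 3)(2 9 16 14 12 13 6 7 17)(4 15 10 11 5 8)| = 18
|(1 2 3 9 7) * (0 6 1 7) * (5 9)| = |(0 6 1 2 3 5 9)| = 7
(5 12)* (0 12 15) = [12, 1, 2, 3, 4, 15, 6, 7, 8, 9, 10, 11, 5, 13, 14, 0] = (0 12 5 15)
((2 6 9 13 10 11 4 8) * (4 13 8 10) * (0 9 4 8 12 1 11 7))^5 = (0 13 10 1 6 9 8 7 11 4 12 2)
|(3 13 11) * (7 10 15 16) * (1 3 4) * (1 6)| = 12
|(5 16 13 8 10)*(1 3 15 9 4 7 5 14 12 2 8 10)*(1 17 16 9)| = |(1 3 15)(2 8 17 16 13 10 14 12)(4 7 5 9)| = 24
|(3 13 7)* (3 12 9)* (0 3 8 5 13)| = 6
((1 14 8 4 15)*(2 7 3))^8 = ((1 14 8 4 15)(2 7 3))^8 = (1 4 14 15 8)(2 3 7)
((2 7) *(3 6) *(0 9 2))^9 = ((0 9 2 7)(3 6))^9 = (0 9 2 7)(3 6)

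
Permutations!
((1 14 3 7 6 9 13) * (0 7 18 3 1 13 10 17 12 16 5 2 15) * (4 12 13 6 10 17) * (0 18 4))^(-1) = ((0 7 10)(1 14)(2 15 18 3 4 12 16 5)(6 9 17 13))^(-1) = (0 10 7)(1 14)(2 5 16 12 4 3 18 15)(6 13 17 9)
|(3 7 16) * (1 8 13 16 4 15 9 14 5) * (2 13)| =|(1 8 2 13 16 3 7 4 15 9 14 5)| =12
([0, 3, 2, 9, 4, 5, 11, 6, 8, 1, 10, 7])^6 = (11)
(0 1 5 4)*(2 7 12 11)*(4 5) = (0 1 4)(2 7 12 11) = [1, 4, 7, 3, 0, 5, 6, 12, 8, 9, 10, 2, 11]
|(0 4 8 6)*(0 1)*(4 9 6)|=4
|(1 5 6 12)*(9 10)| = 4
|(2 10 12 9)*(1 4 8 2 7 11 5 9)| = 12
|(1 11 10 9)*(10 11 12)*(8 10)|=|(1 12 8 10 9)|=5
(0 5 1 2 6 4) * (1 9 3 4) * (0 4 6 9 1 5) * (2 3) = [0, 3, 9, 6, 4, 1, 5, 7, 8, 2] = (1 3 6 5)(2 9)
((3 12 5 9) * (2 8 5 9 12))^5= (2 3 9 12 5 8)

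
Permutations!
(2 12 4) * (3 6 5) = [0, 1, 12, 6, 2, 3, 5, 7, 8, 9, 10, 11, 4] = (2 12 4)(3 6 5)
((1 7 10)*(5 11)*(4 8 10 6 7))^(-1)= ((1 4 8 10)(5 11)(6 7))^(-1)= (1 10 8 4)(5 11)(6 7)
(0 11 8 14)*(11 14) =[14, 1, 2, 3, 4, 5, 6, 7, 11, 9, 10, 8, 12, 13, 0] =(0 14)(8 11)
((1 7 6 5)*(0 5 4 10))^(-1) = ((0 5 1 7 6 4 10))^(-1) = (0 10 4 6 7 1 5)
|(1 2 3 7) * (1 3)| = |(1 2)(3 7)| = 2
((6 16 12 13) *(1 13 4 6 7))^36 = ((1 13 7)(4 6 16 12))^36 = (16)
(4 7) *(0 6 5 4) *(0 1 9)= [6, 9, 2, 3, 7, 4, 5, 1, 8, 0]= (0 6 5 4 7 1 9)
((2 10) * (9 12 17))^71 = (2 10)(9 17 12)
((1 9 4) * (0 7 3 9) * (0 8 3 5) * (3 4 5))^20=((0 7 3 9 5)(1 8 4))^20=(9)(1 4 8)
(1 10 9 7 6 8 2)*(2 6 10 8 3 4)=[0, 8, 1, 4, 2, 5, 3, 10, 6, 7, 9]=(1 8 6 3 4 2)(7 10 9)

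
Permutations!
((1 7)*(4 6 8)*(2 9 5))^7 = (1 7)(2 9 5)(4 6 8)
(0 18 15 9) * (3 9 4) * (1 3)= (0 18 15 4 1 3 9)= [18, 3, 2, 9, 1, 5, 6, 7, 8, 0, 10, 11, 12, 13, 14, 4, 16, 17, 15]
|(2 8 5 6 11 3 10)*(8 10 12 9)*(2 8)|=|(2 10 8 5 6 11 3 12 9)|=9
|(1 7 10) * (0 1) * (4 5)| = |(0 1 7 10)(4 5)| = 4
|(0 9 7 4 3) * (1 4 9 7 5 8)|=8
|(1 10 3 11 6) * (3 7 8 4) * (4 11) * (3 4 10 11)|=12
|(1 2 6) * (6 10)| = 4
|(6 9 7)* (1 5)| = |(1 5)(6 9 7)| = 6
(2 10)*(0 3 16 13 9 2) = (0 3 16 13 9 2 10) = [3, 1, 10, 16, 4, 5, 6, 7, 8, 2, 0, 11, 12, 9, 14, 15, 13]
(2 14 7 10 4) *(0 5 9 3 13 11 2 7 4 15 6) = [5, 1, 14, 13, 7, 9, 0, 10, 8, 3, 15, 2, 12, 11, 4, 6] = (0 5 9 3 13 11 2 14 4 7 10 15 6)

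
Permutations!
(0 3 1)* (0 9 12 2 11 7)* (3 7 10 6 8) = (0 7)(1 9 12 2 11 10 6 8 3) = [7, 9, 11, 1, 4, 5, 8, 0, 3, 12, 6, 10, 2]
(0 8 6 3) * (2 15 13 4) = (0 8 6 3)(2 15 13 4) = [8, 1, 15, 0, 2, 5, 3, 7, 6, 9, 10, 11, 12, 4, 14, 13]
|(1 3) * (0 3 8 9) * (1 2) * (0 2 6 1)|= |(0 3 6 1 8 9 2)|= 7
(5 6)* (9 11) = [0, 1, 2, 3, 4, 6, 5, 7, 8, 11, 10, 9] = (5 6)(9 11)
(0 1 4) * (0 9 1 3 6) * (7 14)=(0 3 6)(1 4 9)(7 14)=[3, 4, 2, 6, 9, 5, 0, 14, 8, 1, 10, 11, 12, 13, 7]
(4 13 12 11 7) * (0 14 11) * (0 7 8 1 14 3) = (0 3)(1 14 11 8)(4 13 12 7) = [3, 14, 2, 0, 13, 5, 6, 4, 1, 9, 10, 8, 7, 12, 11]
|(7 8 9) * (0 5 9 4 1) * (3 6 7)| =|(0 5 9 3 6 7 8 4 1)| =9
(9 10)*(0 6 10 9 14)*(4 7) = (0 6 10 14)(4 7) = [6, 1, 2, 3, 7, 5, 10, 4, 8, 9, 14, 11, 12, 13, 0]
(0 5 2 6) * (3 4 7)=(0 5 2 6)(3 4 7)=[5, 1, 6, 4, 7, 2, 0, 3]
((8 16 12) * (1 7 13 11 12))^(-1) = ((1 7 13 11 12 8 16))^(-1) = (1 16 8 12 11 13 7)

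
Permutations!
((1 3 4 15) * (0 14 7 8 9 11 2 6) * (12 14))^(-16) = ((0 12 14 7 8 9 11 2 6)(1 3 4 15))^(-16) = (15)(0 14 8 11 6 12 7 9 2)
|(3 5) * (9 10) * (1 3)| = 6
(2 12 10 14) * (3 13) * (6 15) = (2 12 10 14)(3 13)(6 15) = [0, 1, 12, 13, 4, 5, 15, 7, 8, 9, 14, 11, 10, 3, 2, 6]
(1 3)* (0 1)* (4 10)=(0 1 3)(4 10)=[1, 3, 2, 0, 10, 5, 6, 7, 8, 9, 4]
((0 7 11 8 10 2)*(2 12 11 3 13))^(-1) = ((0 7 3 13 2)(8 10 12 11))^(-1) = (0 2 13 3 7)(8 11 12 10)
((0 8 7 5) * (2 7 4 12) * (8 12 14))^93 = ((0 12 2 7 5)(4 14 8))^93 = (14)(0 7 12 5 2)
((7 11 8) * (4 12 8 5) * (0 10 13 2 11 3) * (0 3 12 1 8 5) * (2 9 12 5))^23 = ((0 10 13 9 12 2 11)(1 8 7 5 4))^23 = (0 13 12 11 10 9 2)(1 5 8 4 7)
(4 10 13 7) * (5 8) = (4 10 13 7)(5 8) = [0, 1, 2, 3, 10, 8, 6, 4, 5, 9, 13, 11, 12, 7]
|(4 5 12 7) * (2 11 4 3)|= |(2 11 4 5 12 7 3)|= 7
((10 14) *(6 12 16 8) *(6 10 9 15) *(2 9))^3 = (2 6 8)(9 12 10)(14 15 16)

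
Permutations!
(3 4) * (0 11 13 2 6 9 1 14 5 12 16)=(0 11 13 2 6 9 1 14 5 12 16)(3 4)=[11, 14, 6, 4, 3, 12, 9, 7, 8, 1, 10, 13, 16, 2, 5, 15, 0]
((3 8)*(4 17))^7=(3 8)(4 17)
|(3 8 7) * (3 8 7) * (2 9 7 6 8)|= |(2 9 7)(3 6 8)|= 3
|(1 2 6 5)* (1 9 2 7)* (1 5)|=6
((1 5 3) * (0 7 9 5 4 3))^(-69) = ((0 7 9 5)(1 4 3))^(-69) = (0 5 9 7)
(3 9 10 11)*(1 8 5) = (1 8 5)(3 9 10 11) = [0, 8, 2, 9, 4, 1, 6, 7, 5, 10, 11, 3]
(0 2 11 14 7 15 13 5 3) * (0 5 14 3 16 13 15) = (0 2 11 3 5 16 13 14 7) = [2, 1, 11, 5, 4, 16, 6, 0, 8, 9, 10, 3, 12, 14, 7, 15, 13]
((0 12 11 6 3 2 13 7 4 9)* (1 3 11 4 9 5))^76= ((0 12 4 5 1 3 2 13 7 9)(6 11))^76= (0 2 4 7 1)(3 12 13 5 9)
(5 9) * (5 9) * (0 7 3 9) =(0 7 3 9) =[7, 1, 2, 9, 4, 5, 6, 3, 8, 0]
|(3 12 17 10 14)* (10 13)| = |(3 12 17 13 10 14)| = 6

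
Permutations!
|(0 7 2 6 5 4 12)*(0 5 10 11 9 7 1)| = 6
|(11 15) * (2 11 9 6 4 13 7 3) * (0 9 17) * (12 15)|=|(0 9 6 4 13 7 3 2 11 12 15 17)|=12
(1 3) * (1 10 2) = (1 3 10 2) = [0, 3, 1, 10, 4, 5, 6, 7, 8, 9, 2]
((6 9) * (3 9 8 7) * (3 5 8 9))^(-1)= (5 7 8)(6 9)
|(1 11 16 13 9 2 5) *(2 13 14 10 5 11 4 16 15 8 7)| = |(1 4 16 14 10 5)(2 11 15 8 7)(9 13)| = 30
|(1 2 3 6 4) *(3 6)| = 4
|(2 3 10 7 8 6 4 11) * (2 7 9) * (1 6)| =|(1 6 4 11 7 8)(2 3 10 9)| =12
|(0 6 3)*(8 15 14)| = 3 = |(0 6 3)(8 15 14)|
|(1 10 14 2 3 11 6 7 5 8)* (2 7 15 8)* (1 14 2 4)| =12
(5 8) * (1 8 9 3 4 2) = (1 8 5 9 3 4 2) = [0, 8, 1, 4, 2, 9, 6, 7, 5, 3]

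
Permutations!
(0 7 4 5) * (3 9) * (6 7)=(0 6 7 4 5)(3 9)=[6, 1, 2, 9, 5, 0, 7, 4, 8, 3]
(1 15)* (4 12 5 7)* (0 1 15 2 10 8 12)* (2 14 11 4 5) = (15)(0 1 14 11 4)(2 10 8 12)(5 7) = [1, 14, 10, 3, 0, 7, 6, 5, 12, 9, 8, 4, 2, 13, 11, 15]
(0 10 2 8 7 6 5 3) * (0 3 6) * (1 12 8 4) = (0 10 2 4 1 12 8 7)(5 6) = [10, 12, 4, 3, 1, 6, 5, 0, 7, 9, 2, 11, 8]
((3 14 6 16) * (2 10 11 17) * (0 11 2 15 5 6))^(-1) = (0 14 3 16 6 5 15 17 11)(2 10)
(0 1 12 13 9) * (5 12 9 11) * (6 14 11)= (0 1 9)(5 12 13 6 14 11)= [1, 9, 2, 3, 4, 12, 14, 7, 8, 0, 10, 5, 13, 6, 11]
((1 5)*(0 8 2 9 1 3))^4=(0 1 8 5 2 3 9)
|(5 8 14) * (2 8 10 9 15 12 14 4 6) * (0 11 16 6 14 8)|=|(0 11 16 6 2)(4 14 5 10 9 15 12 8)|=40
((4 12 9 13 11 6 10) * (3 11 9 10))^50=(13)(3 6 11)(4 10 12)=((3 11 6)(4 12 10)(9 13))^50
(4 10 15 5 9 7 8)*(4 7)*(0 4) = (0 4 10 15 5 9)(7 8) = [4, 1, 2, 3, 10, 9, 6, 8, 7, 0, 15, 11, 12, 13, 14, 5]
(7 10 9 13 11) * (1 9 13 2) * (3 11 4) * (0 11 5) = (0 11 7 10 13 4 3 5)(1 9 2) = [11, 9, 1, 5, 3, 0, 6, 10, 8, 2, 13, 7, 12, 4]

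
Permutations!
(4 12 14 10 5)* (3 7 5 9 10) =(3 7 5 4 12 14)(9 10) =[0, 1, 2, 7, 12, 4, 6, 5, 8, 10, 9, 11, 14, 13, 3]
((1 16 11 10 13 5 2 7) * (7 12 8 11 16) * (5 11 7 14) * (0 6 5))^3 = (16)(0 2 7)(1 6 12)(5 8 14)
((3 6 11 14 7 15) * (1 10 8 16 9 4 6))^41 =(1 4 15 16 14 10 6 3 9 7 8 11)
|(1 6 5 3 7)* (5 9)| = |(1 6 9 5 3 7)| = 6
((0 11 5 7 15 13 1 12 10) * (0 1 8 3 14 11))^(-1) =((1 12 10)(3 14 11 5 7 15 13 8))^(-1) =(1 10 12)(3 8 13 15 7 5 11 14)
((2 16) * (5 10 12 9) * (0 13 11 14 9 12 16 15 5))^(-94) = ((0 13 11 14 9)(2 15 5 10 16))^(-94) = (0 13 11 14 9)(2 15 5 10 16)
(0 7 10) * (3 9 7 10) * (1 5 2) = [10, 5, 1, 9, 4, 2, 6, 3, 8, 7, 0] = (0 10)(1 5 2)(3 9 7)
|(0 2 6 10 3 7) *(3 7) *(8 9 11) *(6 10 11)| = |(0 2 10 7)(6 11 8 9)| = 4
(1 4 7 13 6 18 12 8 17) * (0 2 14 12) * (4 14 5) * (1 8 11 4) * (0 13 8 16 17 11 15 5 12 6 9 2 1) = (0 1 14 6 18 13 9 2 12 15 5)(4 7 8 11)(16 17) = [1, 14, 12, 3, 7, 0, 18, 8, 11, 2, 10, 4, 15, 9, 6, 5, 17, 16, 13]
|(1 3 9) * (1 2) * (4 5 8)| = |(1 3 9 2)(4 5 8)| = 12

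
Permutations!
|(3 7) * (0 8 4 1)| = 4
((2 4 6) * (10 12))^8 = ((2 4 6)(10 12))^8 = (12)(2 6 4)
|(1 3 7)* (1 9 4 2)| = 6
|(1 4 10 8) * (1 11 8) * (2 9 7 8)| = 15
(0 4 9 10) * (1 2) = [4, 2, 1, 3, 9, 5, 6, 7, 8, 10, 0] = (0 4 9 10)(1 2)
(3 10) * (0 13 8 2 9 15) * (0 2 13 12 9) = (0 12 9 15 2)(3 10)(8 13) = [12, 1, 0, 10, 4, 5, 6, 7, 13, 15, 3, 11, 9, 8, 14, 2]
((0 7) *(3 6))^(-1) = (0 7)(3 6)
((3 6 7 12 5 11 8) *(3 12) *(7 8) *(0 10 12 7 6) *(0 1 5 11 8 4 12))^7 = (0 10)(1 8 3 5 7)(4 6 11 12)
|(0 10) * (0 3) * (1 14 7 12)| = 12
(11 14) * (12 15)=(11 14)(12 15)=[0, 1, 2, 3, 4, 5, 6, 7, 8, 9, 10, 14, 15, 13, 11, 12]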